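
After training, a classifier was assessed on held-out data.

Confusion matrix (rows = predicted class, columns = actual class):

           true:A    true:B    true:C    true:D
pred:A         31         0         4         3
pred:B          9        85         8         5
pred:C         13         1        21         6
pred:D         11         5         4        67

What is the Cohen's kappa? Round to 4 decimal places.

0.6498

Observed agreement pₒ = trace/N = 204/273 = 0.74725
Expected agreement pₑ = Σ (rowᵢ·colᵢ)/N² = (64·38 + 91·107 + 37·41 + 81·87)/273² = 0.27819
κ = (pₒ − pₑ)/(1 − pₑ) = (0.74725 − 0.27819)/(1 − 0.27819) = 0.6498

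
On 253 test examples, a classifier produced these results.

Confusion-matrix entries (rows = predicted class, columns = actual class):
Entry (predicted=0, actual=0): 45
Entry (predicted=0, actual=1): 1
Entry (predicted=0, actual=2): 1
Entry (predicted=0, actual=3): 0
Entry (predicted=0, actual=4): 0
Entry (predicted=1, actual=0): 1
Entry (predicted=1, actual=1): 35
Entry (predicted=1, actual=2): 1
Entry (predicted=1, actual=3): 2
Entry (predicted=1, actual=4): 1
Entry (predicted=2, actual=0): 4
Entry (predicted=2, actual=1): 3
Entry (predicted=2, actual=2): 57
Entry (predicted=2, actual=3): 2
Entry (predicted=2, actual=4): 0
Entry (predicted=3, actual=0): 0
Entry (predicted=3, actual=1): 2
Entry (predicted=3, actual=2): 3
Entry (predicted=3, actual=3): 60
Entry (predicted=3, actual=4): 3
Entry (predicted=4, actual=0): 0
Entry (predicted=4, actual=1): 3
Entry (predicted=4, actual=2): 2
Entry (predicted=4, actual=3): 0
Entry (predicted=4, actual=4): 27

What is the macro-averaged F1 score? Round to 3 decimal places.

Per-class F1 score (2·TP/(2·TP+FP+FN)):
  0: TP=45, FP=1+1+0+0=2, FN=1+4+0+0=5 → 90/97 = 0.9278
  1: TP=35, FP=1+1+2+1=5, FN=1+3+2+3=9 → 70/84 = 0.8333
  2: TP=57, FP=4+3+2+0=9, FN=1+1+3+2=7 → 114/130 = 0.8769
  3: TP=60, FP=0+2+3+3=8, FN=0+2+2+0=4 → 120/132 = 0.9091
  4: TP=27, FP=0+3+2+0=5, FN=0+1+0+3=4 → 54/63 = 0.8571
Macro-F1 score = mean = (0.9278 + 0.8333 + 0.8769 + 0.9091 + 0.8571) / 5 = 0.881

0.881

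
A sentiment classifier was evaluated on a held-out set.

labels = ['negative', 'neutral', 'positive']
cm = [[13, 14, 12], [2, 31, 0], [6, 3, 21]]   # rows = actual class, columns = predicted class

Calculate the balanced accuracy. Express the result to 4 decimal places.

Balanced accuracy = mean of per-class recall.
  negative: recall = 13/39 = 0.33333
  neutral: recall = 31/33 = 0.93939
  positive: recall = 21/30 = 0.70000
Mean = (0.33333 + 0.93939 + 0.70000) / 3 = 0.6576

0.6576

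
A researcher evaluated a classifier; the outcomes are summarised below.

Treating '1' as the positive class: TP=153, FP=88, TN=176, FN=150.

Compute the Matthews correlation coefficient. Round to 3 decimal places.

MCC = (TP·TN − FP·FN) / √((TP+FP)(TP+FN)(TN+FP)(TN+FN))
Numerator = 153·176 − 88·150 = 13728
Denominator = √(241·303·264·326) = √6284651472 = 79275.7937
MCC = 13728 / 79275.7937 = 0.173

0.173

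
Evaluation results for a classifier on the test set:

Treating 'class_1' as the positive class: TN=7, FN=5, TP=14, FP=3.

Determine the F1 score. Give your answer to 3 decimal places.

Precision = TP/(TP+FP) = 14/17 = 0.8235
Recall = TP/(TP+FN) = 14/19 = 0.7368
F1 = 2·TP/(2·TP+FP+FN) = 28/36 = 0.778

0.778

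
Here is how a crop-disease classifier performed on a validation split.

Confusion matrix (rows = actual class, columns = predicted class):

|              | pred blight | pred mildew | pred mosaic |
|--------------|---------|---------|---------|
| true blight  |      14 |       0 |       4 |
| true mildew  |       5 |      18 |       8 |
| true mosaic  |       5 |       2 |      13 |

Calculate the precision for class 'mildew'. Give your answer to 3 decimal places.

0.900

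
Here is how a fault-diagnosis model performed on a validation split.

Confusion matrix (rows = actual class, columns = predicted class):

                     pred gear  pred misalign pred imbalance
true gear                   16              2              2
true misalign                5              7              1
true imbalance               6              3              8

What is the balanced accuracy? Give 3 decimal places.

0.603

Balanced accuracy = mean of per-class recall.
  gear: recall = 16/20 = 0.8000
  misalign: recall = 7/13 = 0.5385
  imbalance: recall = 8/17 = 0.4706
Mean = (0.8000 + 0.5385 + 0.4706) / 3 = 0.603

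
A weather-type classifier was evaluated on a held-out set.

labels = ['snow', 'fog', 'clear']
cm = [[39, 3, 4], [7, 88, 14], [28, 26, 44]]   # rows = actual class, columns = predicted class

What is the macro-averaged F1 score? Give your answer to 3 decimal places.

Per-class F1 score (2·TP/(2·TP+FP+FN)):
  snow: TP=39, FP=7+28=35, FN=3+4=7 → 78/120 = 0.6500
  fog: TP=88, FP=3+26=29, FN=7+14=21 → 176/226 = 0.7788
  clear: TP=44, FP=4+14=18, FN=28+26=54 → 88/160 = 0.5500
Macro-F1 score = mean = (0.6500 + 0.7788 + 0.5500) / 3 = 0.660

0.660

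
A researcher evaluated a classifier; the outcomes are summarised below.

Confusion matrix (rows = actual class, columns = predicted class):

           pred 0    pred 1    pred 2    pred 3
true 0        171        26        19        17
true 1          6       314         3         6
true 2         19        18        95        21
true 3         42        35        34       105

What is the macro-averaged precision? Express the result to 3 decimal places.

Per-class precision (TP/(TP+FP)):
  0: TP=171, FP=6+19+42=67 → 171/238 = 0.7185
  1: TP=314, FP=26+18+35=79 → 314/393 = 0.7990
  2: TP=95, FP=19+3+34=56 → 95/151 = 0.6291
  3: TP=105, FP=17+6+21=44 → 105/149 = 0.7047
Macro-precision = mean = (0.7185 + 0.7990 + 0.6291 + 0.7047) / 4 = 0.713

0.713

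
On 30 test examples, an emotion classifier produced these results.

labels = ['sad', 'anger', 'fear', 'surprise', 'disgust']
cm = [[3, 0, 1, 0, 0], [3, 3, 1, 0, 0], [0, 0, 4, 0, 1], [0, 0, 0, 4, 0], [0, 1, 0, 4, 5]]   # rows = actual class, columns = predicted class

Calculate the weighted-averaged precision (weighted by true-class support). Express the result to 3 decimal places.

Per-class precision (TP/(TP+FP)):
  sad: TP=3, FP=3+0+0+0=3 → 3/6 = 0.5000
  anger: TP=3, FP=0+0+0+1=1 → 3/4 = 0.7500
  fear: TP=4, FP=1+1+0+0=2 → 4/6 = 0.6667
  surprise: TP=4, FP=0+0+0+4=4 → 4/8 = 0.5000
  disgust: TP=5, FP=0+0+1+0=1 → 5/6 = 0.8333
Weighted-precision = Σ (supportᵢ/N)·precisionᵢ with N=30: (4/30)·0.5000 + (7/30)·0.7500 + (5/30)·0.6667 + (4/30)·0.5000 + (10/30)·0.8333 = 0.697

0.697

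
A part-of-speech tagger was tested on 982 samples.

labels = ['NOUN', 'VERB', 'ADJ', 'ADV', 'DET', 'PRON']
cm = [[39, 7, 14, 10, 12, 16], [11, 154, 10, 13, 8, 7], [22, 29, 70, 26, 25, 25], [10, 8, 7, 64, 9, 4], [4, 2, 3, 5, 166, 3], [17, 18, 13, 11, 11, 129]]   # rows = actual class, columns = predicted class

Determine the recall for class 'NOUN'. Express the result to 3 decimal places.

0.398

recall = TP/(TP+FN).
NOUN: TP=39, FN=7+14+10+12+16=59 → 39/98 = 0.3980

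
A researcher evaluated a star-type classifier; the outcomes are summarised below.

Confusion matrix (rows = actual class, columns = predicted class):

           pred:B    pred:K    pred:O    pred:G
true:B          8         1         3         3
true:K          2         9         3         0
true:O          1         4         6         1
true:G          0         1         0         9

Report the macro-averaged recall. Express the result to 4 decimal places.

0.6440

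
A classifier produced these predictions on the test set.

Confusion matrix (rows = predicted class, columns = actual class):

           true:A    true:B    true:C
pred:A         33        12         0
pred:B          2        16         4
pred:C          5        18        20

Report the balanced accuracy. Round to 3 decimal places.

Balanced accuracy = mean of per-class recall.
  A: recall = 33/40 = 0.8250
  B: recall = 16/46 = 0.3478
  C: recall = 20/24 = 0.8333
Mean = (0.8250 + 0.3478 + 0.8333) / 3 = 0.669

0.669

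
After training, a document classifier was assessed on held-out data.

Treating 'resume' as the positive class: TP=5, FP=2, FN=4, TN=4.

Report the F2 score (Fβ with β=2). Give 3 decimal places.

Fβ = (1+β²)·TP / ((1+β²)·TP + β²·FN + FP), with β²=4
= 5·5 / (5·5 + 4·4 + 2) = 0.581

0.581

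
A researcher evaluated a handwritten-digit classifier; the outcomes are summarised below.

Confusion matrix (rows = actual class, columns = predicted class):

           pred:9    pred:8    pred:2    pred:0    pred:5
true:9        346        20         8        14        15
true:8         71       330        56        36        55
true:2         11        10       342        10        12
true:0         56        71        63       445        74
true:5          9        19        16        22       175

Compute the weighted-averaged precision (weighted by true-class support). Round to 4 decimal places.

Per-class precision (TP/(TP+FP)):
  9: TP=346, FP=71+11+56+9=147 → 346/493 = 0.70183
  8: TP=330, FP=20+10+71+19=120 → 330/450 = 0.73333
  2: TP=342, FP=8+56+63+16=143 → 342/485 = 0.70515
  0: TP=445, FP=14+36+10+22=82 → 445/527 = 0.84440
  5: TP=175, FP=15+55+12+74=156 → 175/331 = 0.52870
Weighted-precision = Σ (supportᵢ/N)·precisionᵢ with N=2286: (403/2286)·0.70183 + (548/2286)·0.73333 + (385/2286)·0.70515 + (709/2286)·0.84440 + (241/2286)·0.52870 = 0.7359

0.7359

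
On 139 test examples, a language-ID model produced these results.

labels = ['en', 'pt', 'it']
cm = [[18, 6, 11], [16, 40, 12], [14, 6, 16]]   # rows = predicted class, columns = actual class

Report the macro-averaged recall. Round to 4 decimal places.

0.5182

Per-class recall (TP/(TP+FN)):
  en: TP=18, FN=16+14=30 → 18/48 = 0.37500
  pt: TP=40, FN=6+6=12 → 40/52 = 0.76923
  it: TP=16, FN=11+12=23 → 16/39 = 0.41026
Macro-recall = mean = (0.37500 + 0.76923 + 0.41026) / 3 = 0.5182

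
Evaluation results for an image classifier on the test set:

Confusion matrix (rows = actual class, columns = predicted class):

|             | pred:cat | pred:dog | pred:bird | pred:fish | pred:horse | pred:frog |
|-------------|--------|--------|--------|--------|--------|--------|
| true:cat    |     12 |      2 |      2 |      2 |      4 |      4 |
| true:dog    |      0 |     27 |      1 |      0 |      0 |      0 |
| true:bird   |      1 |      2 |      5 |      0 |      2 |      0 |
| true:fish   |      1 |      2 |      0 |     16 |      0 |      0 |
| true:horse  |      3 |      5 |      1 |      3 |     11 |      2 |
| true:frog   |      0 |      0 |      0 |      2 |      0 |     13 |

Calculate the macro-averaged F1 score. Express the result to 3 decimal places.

0.659

Per-class F1 score (2·TP/(2·TP+FP+FN)):
  cat: TP=12, FP=0+1+1+3+0=5, FN=2+2+2+4+4=14 → 24/43 = 0.5581
  dog: TP=27, FP=2+2+2+5+0=11, FN=0+1+0+0+0=1 → 54/66 = 0.8182
  bird: TP=5, FP=2+1+0+1+0=4, FN=1+2+0+2+0=5 → 10/19 = 0.5263
  fish: TP=16, FP=2+0+0+3+2=7, FN=1+2+0+0+0=3 → 32/42 = 0.7619
  horse: TP=11, FP=4+0+2+0+0=6, FN=3+5+1+3+2=14 → 22/42 = 0.5238
  frog: TP=13, FP=4+0+0+0+2=6, FN=0+0+0+2+0=2 → 26/34 = 0.7647
Macro-F1 score = mean = (0.5581 + 0.8182 + 0.5263 + 0.7619 + 0.5238 + 0.7647) / 6 = 0.659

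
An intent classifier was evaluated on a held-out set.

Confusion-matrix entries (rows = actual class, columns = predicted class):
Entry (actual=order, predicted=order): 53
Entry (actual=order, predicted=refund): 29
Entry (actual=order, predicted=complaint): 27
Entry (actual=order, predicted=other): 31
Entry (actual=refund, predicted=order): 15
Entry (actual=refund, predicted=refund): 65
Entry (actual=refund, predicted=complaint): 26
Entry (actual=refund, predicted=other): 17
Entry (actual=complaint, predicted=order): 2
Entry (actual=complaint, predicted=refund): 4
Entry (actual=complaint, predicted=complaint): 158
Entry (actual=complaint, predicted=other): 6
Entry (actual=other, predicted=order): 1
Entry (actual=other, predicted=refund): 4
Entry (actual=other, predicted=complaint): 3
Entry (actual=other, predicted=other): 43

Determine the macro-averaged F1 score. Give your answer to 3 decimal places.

0.621

Per-class F1 score (2·TP/(2·TP+FP+FN)):
  order: TP=53, FP=15+2+1=18, FN=29+27+31=87 → 106/211 = 0.5024
  refund: TP=65, FP=29+4+4=37, FN=15+26+17=58 → 130/225 = 0.5778
  complaint: TP=158, FP=27+26+3=56, FN=2+4+6=12 → 316/384 = 0.8229
  other: TP=43, FP=31+17+6=54, FN=1+4+3=8 → 86/148 = 0.5811
Macro-F1 score = mean = (0.5024 + 0.5778 + 0.8229 + 0.5811) / 4 = 0.621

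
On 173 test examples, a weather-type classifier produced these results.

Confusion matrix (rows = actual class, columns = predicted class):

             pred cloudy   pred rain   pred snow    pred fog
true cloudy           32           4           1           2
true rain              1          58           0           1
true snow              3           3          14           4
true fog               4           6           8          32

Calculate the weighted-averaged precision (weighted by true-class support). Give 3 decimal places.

0.785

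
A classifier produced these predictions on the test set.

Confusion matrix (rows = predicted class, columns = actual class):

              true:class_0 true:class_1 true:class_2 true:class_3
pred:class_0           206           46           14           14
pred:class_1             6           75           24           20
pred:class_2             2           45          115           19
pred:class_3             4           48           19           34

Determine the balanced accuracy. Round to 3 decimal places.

0.589

Balanced accuracy = mean of per-class recall.
  class_0: recall = 206/218 = 0.9450
  class_1: recall = 75/214 = 0.3505
  class_2: recall = 115/172 = 0.6686
  class_3: recall = 34/87 = 0.3908
Mean = (0.9450 + 0.3505 + 0.6686 + 0.3908) / 4 = 0.589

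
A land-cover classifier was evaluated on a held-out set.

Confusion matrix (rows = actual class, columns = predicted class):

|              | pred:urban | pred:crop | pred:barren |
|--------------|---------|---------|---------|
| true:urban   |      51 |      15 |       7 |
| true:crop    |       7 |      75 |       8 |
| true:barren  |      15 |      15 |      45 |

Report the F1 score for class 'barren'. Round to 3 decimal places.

0.667

One-vs-rest for 'barren': TP = diagonal; FP = other classes predicted 'barren'; FN = 'barren' predicted as other.
F1 score = 2·TP/(2·TP+FP+FN).
barren: TP=45, FP=7+8=15, FN=15+15=30 → 90/135 = 0.6667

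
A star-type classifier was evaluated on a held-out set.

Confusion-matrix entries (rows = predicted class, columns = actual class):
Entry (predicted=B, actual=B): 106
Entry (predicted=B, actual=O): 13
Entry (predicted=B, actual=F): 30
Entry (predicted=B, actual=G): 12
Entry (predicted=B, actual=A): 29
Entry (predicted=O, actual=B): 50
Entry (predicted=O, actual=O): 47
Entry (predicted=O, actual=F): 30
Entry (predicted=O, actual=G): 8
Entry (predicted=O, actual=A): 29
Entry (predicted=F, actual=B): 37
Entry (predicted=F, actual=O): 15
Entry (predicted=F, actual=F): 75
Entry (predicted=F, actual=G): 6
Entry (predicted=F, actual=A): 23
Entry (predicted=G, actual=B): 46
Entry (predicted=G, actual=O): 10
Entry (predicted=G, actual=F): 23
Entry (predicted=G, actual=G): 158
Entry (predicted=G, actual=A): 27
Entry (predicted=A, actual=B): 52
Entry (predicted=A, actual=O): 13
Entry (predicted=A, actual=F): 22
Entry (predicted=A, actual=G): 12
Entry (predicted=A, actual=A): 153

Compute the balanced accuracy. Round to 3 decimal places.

0.531

Balanced accuracy = mean of per-class recall.
  B: recall = 106/291 = 0.3643
  O: recall = 47/98 = 0.4796
  F: recall = 75/180 = 0.4167
  G: recall = 158/196 = 0.8061
  A: recall = 153/261 = 0.5862
Mean = (0.3643 + 0.4796 + 0.4167 + 0.8061 + 0.5862) / 5 = 0.531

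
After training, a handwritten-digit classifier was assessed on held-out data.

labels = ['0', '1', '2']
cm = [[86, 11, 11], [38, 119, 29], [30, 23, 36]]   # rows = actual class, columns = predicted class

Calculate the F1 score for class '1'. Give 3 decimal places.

Treat '1' as positive and all other classes as negative.
F1 score = 2·TP/(2·TP+FP+FN).
1: TP=119, FP=11+23=34, FN=38+29=67 → 238/339 = 0.7021

0.702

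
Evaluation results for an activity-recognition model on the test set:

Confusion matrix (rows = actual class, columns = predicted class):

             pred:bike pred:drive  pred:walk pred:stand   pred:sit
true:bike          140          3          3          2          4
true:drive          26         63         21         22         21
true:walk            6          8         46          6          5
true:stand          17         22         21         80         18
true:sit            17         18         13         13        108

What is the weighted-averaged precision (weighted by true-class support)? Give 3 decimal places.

0.624

Per-class precision (TP/(TP+FP)):
  bike: TP=140, FP=26+6+17+17=66 → 140/206 = 0.6796
  drive: TP=63, FP=3+8+22+18=51 → 63/114 = 0.5526
  walk: TP=46, FP=3+21+21+13=58 → 46/104 = 0.4423
  stand: TP=80, FP=2+22+6+13=43 → 80/123 = 0.6504
  sit: TP=108, FP=4+21+5+18=48 → 108/156 = 0.6923
Weighted-precision = Σ (supportᵢ/N)·precisionᵢ with N=703: (152/703)·0.6796 + (153/703)·0.5526 + (71/703)·0.4423 + (158/703)·0.6504 + (169/703)·0.6923 = 0.624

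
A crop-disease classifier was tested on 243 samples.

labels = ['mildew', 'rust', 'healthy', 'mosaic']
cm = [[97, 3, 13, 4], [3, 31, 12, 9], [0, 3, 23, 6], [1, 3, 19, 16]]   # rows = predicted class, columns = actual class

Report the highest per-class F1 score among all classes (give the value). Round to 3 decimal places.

Per-class F1 score (2·TP/(2·TP+FP+FN)):
  mildew: TP=97, FP=3+13+4=20, FN=3+0+1=4 → 194/218 = 0.8899
  rust: TP=31, FP=3+12+9=24, FN=3+3+3=9 → 62/95 = 0.6526
  healthy: TP=23, FP=0+3+6=9, FN=13+12+19=44 → 46/99 = 0.4646
  mosaic: TP=16, FP=1+3+19=23, FN=4+9+6=19 → 32/74 = 0.4324
Highest is class 'mildew' with F1 score = 0.890.

0.890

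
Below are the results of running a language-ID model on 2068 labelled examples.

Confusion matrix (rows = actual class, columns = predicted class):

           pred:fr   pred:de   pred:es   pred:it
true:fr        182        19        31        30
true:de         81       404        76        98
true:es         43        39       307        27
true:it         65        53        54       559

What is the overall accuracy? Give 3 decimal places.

Accuracy = trace / total = (182+404+307+559=1452) / 2068 = 1452/2068 = 0.702

0.702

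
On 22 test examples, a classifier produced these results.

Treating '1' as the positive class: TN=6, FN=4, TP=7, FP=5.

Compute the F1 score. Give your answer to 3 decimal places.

0.609

Precision = TP/(TP+FP) = 7/12 = 0.5833
Recall = TP/(TP+FN) = 7/11 = 0.6364
F1 = 2·TP/(2·TP+FP+FN) = 14/23 = 0.609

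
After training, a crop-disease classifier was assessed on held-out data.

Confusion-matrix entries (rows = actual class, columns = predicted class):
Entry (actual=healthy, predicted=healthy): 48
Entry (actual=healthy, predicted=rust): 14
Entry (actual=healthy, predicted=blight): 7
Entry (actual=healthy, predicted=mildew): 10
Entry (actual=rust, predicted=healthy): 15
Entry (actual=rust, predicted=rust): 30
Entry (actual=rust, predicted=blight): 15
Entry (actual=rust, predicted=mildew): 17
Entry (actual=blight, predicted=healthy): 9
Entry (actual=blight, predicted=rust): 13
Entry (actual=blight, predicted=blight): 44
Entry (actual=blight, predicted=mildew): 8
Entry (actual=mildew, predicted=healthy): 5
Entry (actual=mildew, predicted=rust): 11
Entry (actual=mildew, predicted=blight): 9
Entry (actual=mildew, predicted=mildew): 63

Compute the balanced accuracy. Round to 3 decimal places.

Balanced accuracy = mean of per-class recall.
  healthy: recall = 48/79 = 0.6076
  rust: recall = 30/77 = 0.3896
  blight: recall = 44/74 = 0.5946
  mildew: recall = 63/88 = 0.7159
Mean = (0.6076 + 0.3896 + 0.5946 + 0.7159) / 4 = 0.577

0.577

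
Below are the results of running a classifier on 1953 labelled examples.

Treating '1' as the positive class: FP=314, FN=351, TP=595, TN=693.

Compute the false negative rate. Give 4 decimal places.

0.3710

FNR = FN/(FN+TP) = 351/(351+595) = 0.3710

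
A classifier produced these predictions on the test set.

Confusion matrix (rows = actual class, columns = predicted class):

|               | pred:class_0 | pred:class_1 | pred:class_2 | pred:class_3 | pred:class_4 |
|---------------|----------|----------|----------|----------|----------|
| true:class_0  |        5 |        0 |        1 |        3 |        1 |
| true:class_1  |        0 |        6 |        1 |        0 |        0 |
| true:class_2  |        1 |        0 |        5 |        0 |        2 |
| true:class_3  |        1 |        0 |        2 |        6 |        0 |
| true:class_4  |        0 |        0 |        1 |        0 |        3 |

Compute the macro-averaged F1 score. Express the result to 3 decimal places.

0.667

Per-class F1 score (2·TP/(2·TP+FP+FN)):
  class_0: TP=5, FP=0+1+1+0=2, FN=0+1+3+1=5 → 10/17 = 0.5882
  class_1: TP=6, FP=0+0+0+0=0, FN=0+1+0+0=1 → 12/13 = 0.9231
  class_2: TP=5, FP=1+1+2+1=5, FN=1+0+0+2=3 → 10/18 = 0.5556
  class_3: TP=6, FP=3+0+0+0=3, FN=1+0+2+0=3 → 12/18 = 0.6667
  class_4: TP=3, FP=1+0+2+0=3, FN=0+0+1+0=1 → 6/10 = 0.6000
Macro-F1 score = mean = (0.5882 + 0.9231 + 0.5556 + 0.6667 + 0.6000) / 5 = 0.667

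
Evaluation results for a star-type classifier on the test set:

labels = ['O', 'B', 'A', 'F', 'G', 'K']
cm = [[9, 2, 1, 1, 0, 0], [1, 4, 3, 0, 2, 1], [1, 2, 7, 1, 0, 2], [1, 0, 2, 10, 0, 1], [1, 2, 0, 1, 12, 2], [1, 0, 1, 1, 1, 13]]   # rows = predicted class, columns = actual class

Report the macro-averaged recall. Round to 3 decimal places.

0.624

Per-class recall (TP/(TP+FN)):
  O: TP=9, FN=1+1+1+1+1=5 → 9/14 = 0.6429
  B: TP=4, FN=2+2+0+2+0=6 → 4/10 = 0.4000
  A: TP=7, FN=1+3+2+0+1=7 → 7/14 = 0.5000
  F: TP=10, FN=1+0+1+1+1=4 → 10/14 = 0.7143
  G: TP=12, FN=0+2+0+0+1=3 → 12/15 = 0.8000
  K: TP=13, FN=0+1+2+1+2=6 → 13/19 = 0.6842
Macro-recall = mean = (0.6429 + 0.4000 + 0.5000 + 0.7143 + 0.8000 + 0.6842) / 6 = 0.624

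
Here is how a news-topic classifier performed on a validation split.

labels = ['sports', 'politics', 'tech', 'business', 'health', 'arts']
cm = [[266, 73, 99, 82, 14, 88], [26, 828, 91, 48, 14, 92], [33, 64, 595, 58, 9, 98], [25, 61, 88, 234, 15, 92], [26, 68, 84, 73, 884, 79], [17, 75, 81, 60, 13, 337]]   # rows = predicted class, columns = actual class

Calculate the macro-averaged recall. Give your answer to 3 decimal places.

0.623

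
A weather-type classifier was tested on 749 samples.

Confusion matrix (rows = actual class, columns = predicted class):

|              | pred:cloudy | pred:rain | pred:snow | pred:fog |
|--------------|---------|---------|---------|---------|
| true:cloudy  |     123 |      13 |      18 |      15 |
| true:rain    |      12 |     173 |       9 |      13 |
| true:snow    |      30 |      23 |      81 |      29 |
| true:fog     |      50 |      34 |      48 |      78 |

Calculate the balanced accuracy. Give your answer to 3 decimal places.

Balanced accuracy = mean of per-class recall.
  cloudy: recall = 123/169 = 0.7278
  rain: recall = 173/207 = 0.8357
  snow: recall = 81/163 = 0.4969
  fog: recall = 78/210 = 0.3714
Mean = (0.7278 + 0.8357 + 0.4969 + 0.3714) / 4 = 0.608

0.608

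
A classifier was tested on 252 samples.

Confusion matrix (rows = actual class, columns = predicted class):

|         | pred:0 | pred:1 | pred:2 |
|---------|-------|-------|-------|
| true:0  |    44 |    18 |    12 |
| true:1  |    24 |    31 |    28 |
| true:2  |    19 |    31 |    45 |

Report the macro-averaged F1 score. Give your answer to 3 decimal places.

0.476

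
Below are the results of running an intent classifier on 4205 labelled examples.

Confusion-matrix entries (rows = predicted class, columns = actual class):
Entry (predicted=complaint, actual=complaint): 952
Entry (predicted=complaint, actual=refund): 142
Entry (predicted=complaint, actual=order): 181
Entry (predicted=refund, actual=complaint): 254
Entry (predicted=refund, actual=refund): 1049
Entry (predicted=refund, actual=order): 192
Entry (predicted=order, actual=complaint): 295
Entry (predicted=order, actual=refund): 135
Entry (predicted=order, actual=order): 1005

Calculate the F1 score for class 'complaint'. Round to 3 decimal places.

0.686

F1 score = 2·TP/(2·TP+FP+FN).
complaint: TP=952, FP=142+181=323, FN=254+295=549 → 1904/2776 = 0.6859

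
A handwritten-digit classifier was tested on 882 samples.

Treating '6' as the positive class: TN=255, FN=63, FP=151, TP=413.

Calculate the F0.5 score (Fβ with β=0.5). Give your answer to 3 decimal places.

0.756

Fβ = (1+β²)·TP / ((1+β²)·TP + β²·FN + FP), with β²=1/4
= 1.25·413 / (1.25·413 + 0.25·63 + 151) = 0.756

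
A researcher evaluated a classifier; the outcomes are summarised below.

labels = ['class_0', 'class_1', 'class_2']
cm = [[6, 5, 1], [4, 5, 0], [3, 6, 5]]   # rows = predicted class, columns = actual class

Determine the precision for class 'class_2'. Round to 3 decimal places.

0.357

Take TP from the diagonal, FP from the rest of the 'class_2' prediction marginal, FN from the rest of the 'class_2' actual marginal.
precision = TP/(TP+FP).
class_2: TP=5, FP=3+6=9 → 5/14 = 0.3571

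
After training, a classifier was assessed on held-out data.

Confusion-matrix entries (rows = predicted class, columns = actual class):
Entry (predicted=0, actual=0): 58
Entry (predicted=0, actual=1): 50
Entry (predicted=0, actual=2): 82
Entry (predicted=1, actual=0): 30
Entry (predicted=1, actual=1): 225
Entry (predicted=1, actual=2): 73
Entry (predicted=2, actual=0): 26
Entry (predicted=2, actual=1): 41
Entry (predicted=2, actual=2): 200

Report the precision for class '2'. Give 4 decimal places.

precision = TP/(TP+FP).
2: TP=200, FP=26+41=67 → 200/267 = 0.74906

0.7491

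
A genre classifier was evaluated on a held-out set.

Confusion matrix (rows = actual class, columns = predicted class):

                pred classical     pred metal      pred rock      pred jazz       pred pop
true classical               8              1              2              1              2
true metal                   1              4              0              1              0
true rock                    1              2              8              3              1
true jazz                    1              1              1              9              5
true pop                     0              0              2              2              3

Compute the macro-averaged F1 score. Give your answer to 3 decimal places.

Per-class F1 score (2·TP/(2·TP+FP+FN)):
  classical: TP=8, FP=1+1+1+0=3, FN=1+2+1+2=6 → 16/25 = 0.6400
  metal: TP=4, FP=1+2+1+0=4, FN=1+0+1+0=2 → 8/14 = 0.5714
  rock: TP=8, FP=2+0+1+2=5, FN=1+2+3+1=7 → 16/28 = 0.5714
  jazz: TP=9, FP=1+1+3+2=7, FN=1+1+1+5=8 → 18/33 = 0.5455
  pop: TP=3, FP=2+0+1+5=8, FN=0+0+2+2=4 → 6/18 = 0.3333
Macro-F1 score = mean = (0.6400 + 0.5714 + 0.5714 + 0.5455 + 0.3333) / 5 = 0.532

0.532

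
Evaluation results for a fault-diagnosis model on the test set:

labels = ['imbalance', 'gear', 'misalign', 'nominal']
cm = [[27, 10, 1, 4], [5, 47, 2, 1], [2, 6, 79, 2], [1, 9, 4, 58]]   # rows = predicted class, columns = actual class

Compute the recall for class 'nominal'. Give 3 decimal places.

0.892

Treat 'nominal' as positive and all other classes as negative.
recall = TP/(TP+FN).
nominal: TP=58, FN=4+1+2=7 → 58/65 = 0.8923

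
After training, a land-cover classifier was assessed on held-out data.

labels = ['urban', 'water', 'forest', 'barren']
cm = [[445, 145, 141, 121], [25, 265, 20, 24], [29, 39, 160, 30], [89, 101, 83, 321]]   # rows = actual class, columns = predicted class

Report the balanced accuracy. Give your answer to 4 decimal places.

0.6191

Balanced accuracy = mean of per-class recall.
  urban: recall = 445/852 = 0.52230
  water: recall = 265/334 = 0.79341
  forest: recall = 160/258 = 0.62016
  barren: recall = 321/594 = 0.54040
Mean = (0.52230 + 0.79341 + 0.62016 + 0.54040) / 4 = 0.6191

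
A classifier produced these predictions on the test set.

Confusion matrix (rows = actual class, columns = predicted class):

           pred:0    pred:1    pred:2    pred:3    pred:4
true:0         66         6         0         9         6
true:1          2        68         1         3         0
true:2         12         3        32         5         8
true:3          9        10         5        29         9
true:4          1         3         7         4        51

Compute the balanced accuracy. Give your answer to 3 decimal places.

Balanced accuracy = mean of per-class recall.
  0: recall = 66/87 = 0.7586
  1: recall = 68/74 = 0.9189
  2: recall = 32/60 = 0.5333
  3: recall = 29/62 = 0.4677
  4: recall = 51/66 = 0.7727
Mean = (0.7586 + 0.9189 + 0.5333 + 0.4677 + 0.7727) / 5 = 0.690

0.690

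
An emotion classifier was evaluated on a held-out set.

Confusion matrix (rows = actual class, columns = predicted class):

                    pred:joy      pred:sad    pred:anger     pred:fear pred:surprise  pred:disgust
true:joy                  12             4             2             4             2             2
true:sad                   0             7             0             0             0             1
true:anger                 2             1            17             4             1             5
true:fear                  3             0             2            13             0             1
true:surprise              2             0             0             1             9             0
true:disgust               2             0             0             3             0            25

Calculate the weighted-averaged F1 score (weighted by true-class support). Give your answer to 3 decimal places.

0.660

Per-class F1 score (2·TP/(2·TP+FP+FN)):
  joy: TP=12, FP=0+2+3+2+2=9, FN=4+2+4+2+2=14 → 24/47 = 0.5106
  sad: TP=7, FP=4+1+0+0+0=5, FN=0+0+0+0+1=1 → 14/20 = 0.7000
  anger: TP=17, FP=2+0+2+0+0=4, FN=2+1+4+1+5=13 → 34/51 = 0.6667
  fear: TP=13, FP=4+0+4+1+3=12, FN=3+0+2+0+1=6 → 26/44 = 0.5909
  surprise: TP=9, FP=2+0+1+0+0=3, FN=2+0+0+1+0=3 → 18/24 = 0.7500
  disgust: TP=25, FP=2+1+5+1+0=9, FN=2+0+0+3+0=5 → 50/64 = 0.7813
Weighted-F1 score = Σ (supportᵢ/N)·F1 scoreᵢ with N=125: (26/125)·0.5106 + (8/125)·0.7000 + (30/125)·0.6667 + (19/125)·0.5909 + (12/125)·0.7500 + (30/125)·0.7813 = 0.660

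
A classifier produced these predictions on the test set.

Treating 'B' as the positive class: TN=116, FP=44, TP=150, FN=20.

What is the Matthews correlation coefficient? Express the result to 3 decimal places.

0.617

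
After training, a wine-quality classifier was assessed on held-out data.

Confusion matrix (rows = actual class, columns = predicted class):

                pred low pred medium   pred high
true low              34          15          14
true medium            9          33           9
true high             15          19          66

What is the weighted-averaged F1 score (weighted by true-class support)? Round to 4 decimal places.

Per-class F1 score (2·TP/(2·TP+FP+FN)):
  low: TP=34, FP=9+15=24, FN=15+14=29 → 68/121 = 0.56198
  medium: TP=33, FP=15+19=34, FN=9+9=18 → 66/118 = 0.55932
  high: TP=66, FP=14+9=23, FN=15+19=34 → 132/189 = 0.69841
Weighted-F1 score = Σ (supportᵢ/N)·F1 scoreᵢ with N=214: (63/214)·0.56198 + (51/214)·0.55932 + (100/214)·0.69841 = 0.6251

0.6251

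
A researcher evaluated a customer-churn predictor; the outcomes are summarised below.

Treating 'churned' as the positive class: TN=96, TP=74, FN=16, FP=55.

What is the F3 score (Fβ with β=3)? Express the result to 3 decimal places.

0.788

Fβ = (1+β²)·TP / ((1+β²)·TP + β²·FN + FP), with β²=9
= 10·74 / (10·74 + 9·16 + 55) = 0.788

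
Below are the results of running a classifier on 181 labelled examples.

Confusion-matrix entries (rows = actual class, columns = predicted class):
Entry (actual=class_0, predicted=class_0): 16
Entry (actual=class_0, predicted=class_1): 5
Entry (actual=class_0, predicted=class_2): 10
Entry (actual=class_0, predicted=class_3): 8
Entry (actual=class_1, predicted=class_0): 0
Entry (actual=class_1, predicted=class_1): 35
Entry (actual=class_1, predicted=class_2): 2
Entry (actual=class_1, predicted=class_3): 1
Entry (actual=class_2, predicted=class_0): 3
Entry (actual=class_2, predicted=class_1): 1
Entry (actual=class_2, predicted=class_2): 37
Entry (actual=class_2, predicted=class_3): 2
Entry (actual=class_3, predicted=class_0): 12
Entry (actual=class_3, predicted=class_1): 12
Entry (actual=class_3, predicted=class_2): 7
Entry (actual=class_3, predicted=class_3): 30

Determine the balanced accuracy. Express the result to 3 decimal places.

0.671

Balanced accuracy = mean of per-class recall.
  class_0: recall = 16/39 = 0.4103
  class_1: recall = 35/38 = 0.9211
  class_2: recall = 37/43 = 0.8605
  class_3: recall = 30/61 = 0.4918
Mean = (0.4103 + 0.9211 + 0.8605 + 0.4918) / 4 = 0.671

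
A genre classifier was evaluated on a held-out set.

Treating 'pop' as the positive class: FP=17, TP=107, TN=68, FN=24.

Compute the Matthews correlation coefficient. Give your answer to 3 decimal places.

0.609

MCC = (TP·TN − FP·FN) / √((TP+FP)(TP+FN)(TN+FP)(TN+FN))
Numerator = 107·68 − 17·24 = 6868
Denominator = √(124·131·85·92) = √127028080 = 11270.6734
MCC = 6868 / 11270.6734 = 0.609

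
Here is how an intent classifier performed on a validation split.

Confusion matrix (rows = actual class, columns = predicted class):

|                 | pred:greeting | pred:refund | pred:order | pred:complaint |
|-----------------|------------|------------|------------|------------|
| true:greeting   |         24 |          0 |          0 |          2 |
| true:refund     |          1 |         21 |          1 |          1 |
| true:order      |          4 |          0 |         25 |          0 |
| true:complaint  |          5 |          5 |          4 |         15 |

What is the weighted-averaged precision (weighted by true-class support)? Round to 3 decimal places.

Per-class precision (TP/(TP+FP)):
  greeting: TP=24, FP=1+4+5=10 → 24/34 = 0.7059
  refund: TP=21, FP=0+0+5=5 → 21/26 = 0.8077
  order: TP=25, FP=0+1+4=5 → 25/30 = 0.8333
  complaint: TP=15, FP=2+1+0=3 → 15/18 = 0.8333
Weighted-precision = Σ (supportᵢ/N)·precisionᵢ with N=108: (26/108)·0.7059 + (24/108)·0.8077 + (29/108)·0.8333 + (29/108)·0.8333 = 0.797

0.797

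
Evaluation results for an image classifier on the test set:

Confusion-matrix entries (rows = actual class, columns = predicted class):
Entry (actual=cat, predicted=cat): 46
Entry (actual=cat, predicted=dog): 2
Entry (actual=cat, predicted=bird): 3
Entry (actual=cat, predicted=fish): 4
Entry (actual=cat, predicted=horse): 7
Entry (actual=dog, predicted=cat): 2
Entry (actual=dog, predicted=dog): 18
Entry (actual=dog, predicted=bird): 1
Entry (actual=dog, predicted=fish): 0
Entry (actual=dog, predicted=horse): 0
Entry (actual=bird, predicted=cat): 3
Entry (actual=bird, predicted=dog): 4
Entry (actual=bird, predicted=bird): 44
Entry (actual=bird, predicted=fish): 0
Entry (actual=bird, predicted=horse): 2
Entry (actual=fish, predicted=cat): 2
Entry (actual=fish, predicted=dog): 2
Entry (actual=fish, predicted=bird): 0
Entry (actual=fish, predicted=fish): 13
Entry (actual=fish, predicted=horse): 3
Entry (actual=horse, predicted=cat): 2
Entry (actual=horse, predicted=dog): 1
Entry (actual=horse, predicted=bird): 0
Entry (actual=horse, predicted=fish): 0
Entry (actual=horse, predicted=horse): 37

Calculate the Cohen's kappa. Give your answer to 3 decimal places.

Observed agreement pₒ = trace/N = 158/196 = 0.8061
Expected agreement pₑ = Σ (rowᵢ·colᵢ)/N² = (62·55 + 21·27 + 53·48 + 20·17 + 40·49)/196² = 0.2296
κ = (pₒ − pₑ)/(1 − pₑ) = (0.8061 − 0.2296)/(1 − 0.2296) = 0.748

0.748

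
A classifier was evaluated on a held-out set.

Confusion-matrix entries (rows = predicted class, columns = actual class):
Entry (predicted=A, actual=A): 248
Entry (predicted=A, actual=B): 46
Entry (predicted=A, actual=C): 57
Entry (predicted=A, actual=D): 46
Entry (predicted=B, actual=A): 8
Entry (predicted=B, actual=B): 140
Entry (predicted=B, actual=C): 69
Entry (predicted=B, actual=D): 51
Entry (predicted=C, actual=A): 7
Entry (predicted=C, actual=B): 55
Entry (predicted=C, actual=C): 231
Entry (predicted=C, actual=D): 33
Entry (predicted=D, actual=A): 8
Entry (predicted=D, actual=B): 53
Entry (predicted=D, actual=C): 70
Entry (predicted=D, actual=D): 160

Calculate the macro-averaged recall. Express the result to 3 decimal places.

Per-class recall (TP/(TP+FN)):
  A: TP=248, FN=8+7+8=23 → 248/271 = 0.9151
  B: TP=140, FN=46+55+53=154 → 140/294 = 0.4762
  C: TP=231, FN=57+69+70=196 → 231/427 = 0.5410
  D: TP=160, FN=46+51+33=130 → 160/290 = 0.5517
Macro-recall = mean = (0.9151 + 0.4762 + 0.5410 + 0.5517) / 4 = 0.621

0.621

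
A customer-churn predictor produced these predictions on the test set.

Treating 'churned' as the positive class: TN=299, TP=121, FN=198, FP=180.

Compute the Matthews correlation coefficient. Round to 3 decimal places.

MCC = (TP·TN − FP·FN) / √((TP+FP)(TP+FN)(TN+FP)(TN+FN))
Numerator = 121·299 − 180·198 = 539
Denominator = √(301·319·479·497) = √22858571197 = 151190.5129
MCC = 539 / 151190.5129 = 0.004

0.004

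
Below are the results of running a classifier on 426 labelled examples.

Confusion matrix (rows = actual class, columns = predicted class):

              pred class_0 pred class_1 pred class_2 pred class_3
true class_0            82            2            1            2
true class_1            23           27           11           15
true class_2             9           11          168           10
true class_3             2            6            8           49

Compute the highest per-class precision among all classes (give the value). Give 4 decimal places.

Per-class precision (TP/(TP+FP)):
  class_0: TP=82, FP=23+9+2=34 → 82/116 = 0.70690
  class_1: TP=27, FP=2+11+6=19 → 27/46 = 0.58696
  class_2: TP=168, FP=1+11+8=20 → 168/188 = 0.89362
  class_3: TP=49, FP=2+15+10=27 → 49/76 = 0.64474
Highest is class 'class_2' with precision = 0.8936.

0.8936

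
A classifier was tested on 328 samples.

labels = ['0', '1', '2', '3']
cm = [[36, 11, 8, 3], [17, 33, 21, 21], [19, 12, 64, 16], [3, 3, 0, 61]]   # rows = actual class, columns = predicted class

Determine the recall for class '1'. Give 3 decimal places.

0.359

Take TP from the diagonal, FP from the rest of the '1' prediction marginal, FN from the rest of the '1' actual marginal.
recall = TP/(TP+FN).
1: TP=33, FN=17+21+21=59 → 33/92 = 0.3587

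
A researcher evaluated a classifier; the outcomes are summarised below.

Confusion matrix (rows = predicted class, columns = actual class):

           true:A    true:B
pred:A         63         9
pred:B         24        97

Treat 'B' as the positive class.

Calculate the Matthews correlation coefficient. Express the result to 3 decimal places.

0.658

MCC = (TP·TN − FP·FN) / √((TP+FP)(TP+FN)(TN+FP)(TN+FN))
Numerator = 97·63 − 24·9 = 5895
Denominator = √(121·106·87·72) = √80342064 = 8963.3735
MCC = 5895 / 8963.3735 = 0.658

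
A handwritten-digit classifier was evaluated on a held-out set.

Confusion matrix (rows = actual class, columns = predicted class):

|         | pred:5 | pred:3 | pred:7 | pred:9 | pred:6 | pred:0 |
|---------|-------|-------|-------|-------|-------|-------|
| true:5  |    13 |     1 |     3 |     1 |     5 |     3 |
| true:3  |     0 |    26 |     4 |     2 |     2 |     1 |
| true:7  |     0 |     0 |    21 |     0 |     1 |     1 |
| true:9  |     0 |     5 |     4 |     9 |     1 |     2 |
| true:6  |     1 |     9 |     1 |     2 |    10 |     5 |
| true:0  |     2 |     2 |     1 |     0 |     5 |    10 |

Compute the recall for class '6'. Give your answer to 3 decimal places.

0.357

Treat '6' as positive and all other classes as negative.
recall = TP/(TP+FN).
6: TP=10, FN=1+9+1+2+5=18 → 10/28 = 0.3571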